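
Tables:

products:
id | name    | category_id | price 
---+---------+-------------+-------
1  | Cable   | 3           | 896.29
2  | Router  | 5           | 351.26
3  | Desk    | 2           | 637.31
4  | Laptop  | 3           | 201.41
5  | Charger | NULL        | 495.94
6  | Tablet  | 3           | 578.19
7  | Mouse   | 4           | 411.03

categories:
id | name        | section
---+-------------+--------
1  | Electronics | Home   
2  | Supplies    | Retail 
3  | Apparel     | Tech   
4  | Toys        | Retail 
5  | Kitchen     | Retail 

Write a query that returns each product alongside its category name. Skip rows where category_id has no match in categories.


INNER JOIN keeps only products rows whose category_id matches an id in categories. Walk through each product:
  - product 1 (Cable): category_id=3 -> matches Apparel
  - product 2 (Router): category_id=5 -> matches Kitchen
  - product 3 (Desk): category_id=2 -> matches Supplies
  - product 4 (Laptop): category_id=3 -> matches Apparel
  - product 5 (Charger): category_id=NULL, no match -> dropped
  - product 6 (Tablet): category_id=3 -> matches Apparel
  - product 7 (Mouse): category_id=4 -> matches Toys
So 1 of 7 rows is dropped.

SQL:
SELECT a.name, b.name AS category
FROM products a
INNER JOIN categories b ON a.category_id = b.id

Result:
name   | category
-------+---------
Cable  | Apparel 
Router | Kitchen 
Desk   | Supplies
Laptop | Apparel 
Tablet | Apparel 
Mouse  | Toys    


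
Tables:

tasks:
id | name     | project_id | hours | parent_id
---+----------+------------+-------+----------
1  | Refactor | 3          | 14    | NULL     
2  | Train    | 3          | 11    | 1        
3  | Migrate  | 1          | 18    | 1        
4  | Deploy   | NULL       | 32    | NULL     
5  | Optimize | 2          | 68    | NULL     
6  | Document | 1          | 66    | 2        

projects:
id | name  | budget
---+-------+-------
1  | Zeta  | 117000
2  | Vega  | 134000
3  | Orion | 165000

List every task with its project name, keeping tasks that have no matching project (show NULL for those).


LEFT JOIN keeps every row from tasks (the left table); where project_id has no match in projects, the project columns become NULL. Walk through each task:
  - task 1 (Refactor): project_id=3 -> matches Orion
  - task 2 (Train): project_id=3 -> matches Orion
  - task 3 (Migrate): project_id=1 -> matches Zeta
  - task 4 (Deploy): project_id=NULL, no match -> kept with NULL
  - task 5 (Optimize): project_id=2 -> matches Vega
  - task 6 (Document): project_id=1 -> matches Zeta
All 6 rows appear; 1 has NULL project.

SQL:
SELECT a.name, b.name AS project
FROM tasks a
LEFT JOIN projects b ON a.project_id = b.id

Result:
name     | project
---------+--------
Refactor | Orion  
Train    | Orion  
Migrate  | Zeta   
Deploy   | NULL   
Optimize | Vega   
Document | Zeta   


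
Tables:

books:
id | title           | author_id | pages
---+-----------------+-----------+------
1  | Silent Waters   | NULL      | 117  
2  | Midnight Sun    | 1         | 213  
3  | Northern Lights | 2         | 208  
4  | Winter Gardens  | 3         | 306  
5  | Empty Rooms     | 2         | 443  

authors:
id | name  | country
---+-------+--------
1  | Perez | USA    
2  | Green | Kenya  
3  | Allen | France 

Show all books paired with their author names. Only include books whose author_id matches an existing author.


INNER JOIN keeps only books rows whose author_id matches an id in authors. Walk through each book:
  - book 1 (Silent Waters): author_id=NULL, no match -> dropped
  - book 2 (Midnight Sun): author_id=1 -> matches Perez
  - book 3 (Northern Lights): author_id=2 -> matches Green
  - book 4 (Winter Gardens): author_id=3 -> matches Allen
  - book 5 (Empty Rooms): author_id=2 -> matches Green
So 1 of 5 rows is dropped.

SQL:
SELECT a.title, b.name AS author
FROM books a
INNER JOIN authors b ON a.author_id = b.id

Result:
title           | author
----------------+-------
Midnight Sun    | Perez 
Northern Lights | Green 
Winter Gardens  | Allen 
Empty Rooms     | Green 


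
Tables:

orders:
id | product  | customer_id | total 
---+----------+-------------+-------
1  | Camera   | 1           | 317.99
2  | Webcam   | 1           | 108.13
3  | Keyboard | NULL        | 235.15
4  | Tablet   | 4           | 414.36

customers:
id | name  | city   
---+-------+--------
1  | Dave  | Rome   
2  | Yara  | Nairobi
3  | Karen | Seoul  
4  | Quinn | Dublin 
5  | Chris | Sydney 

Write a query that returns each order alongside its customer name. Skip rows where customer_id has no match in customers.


INNER JOIN keeps only orders rows whose customer_id matches an id in customers. Walk through each order:
  - order 1 (Camera): customer_id=1 -> matches Dave
  - order 2 (Webcam): customer_id=1 -> matches Dave
  - order 3 (Keyboard): customer_id=NULL, no match -> dropped
  - order 4 (Tablet): customer_id=4 -> matches Quinn
So 1 of 4 rows is dropped.

SQL:
SELECT a.product, b.name AS customer
FROM orders a
INNER JOIN customers b ON a.customer_id = b.id

Result:
product | customer
--------+---------
Camera  | Dave    
Webcam  | Dave    
Tablet  | Quinn   


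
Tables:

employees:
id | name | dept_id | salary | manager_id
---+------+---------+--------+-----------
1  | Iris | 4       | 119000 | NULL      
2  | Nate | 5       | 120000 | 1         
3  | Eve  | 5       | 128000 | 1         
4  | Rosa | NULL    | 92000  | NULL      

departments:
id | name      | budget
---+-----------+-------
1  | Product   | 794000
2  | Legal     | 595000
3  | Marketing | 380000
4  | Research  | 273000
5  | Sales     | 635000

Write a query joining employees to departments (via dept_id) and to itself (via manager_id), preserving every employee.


Two LEFT JOINs from the same base table employees: one to departments via dept_id, one to employees itself via manager_id. Both are LEFT so every employee is preserved.
Match against departments:
  - employee 1 (Iris): dept_id=4 -> matches Research
  - employee 2 (Nate): dept_id=5 -> matches Sales
  - employee 3 (Eve): dept_id=5 -> matches Sales
  - employee 4 (Rosa): dept_id=NULL, no match -> kept with NULL
Match against employees (self):
  - employee 1 (Iris): manager_id=NULL -> NULL
  - employee 2 (Nate): manager_id=1 -> Iris
  - employee 3 (Eve): manager_id=1 -> Iris
  - employee 4 (Rosa): manager_id=NULL -> NULL

SQL:
SELECT a.name, b.name AS department, c.name AS manager
FROM employees a
LEFT JOIN departments b ON a.dept_id = b.id
LEFT JOIN employees c ON a.manager_id = c.id

Result:
name | department | manager
-----+------------+--------
Iris | Research   | NULL   
Nate | Sales      | Iris   
Eve  | Sales      | Iris   
Rosa | NULL       | NULL   


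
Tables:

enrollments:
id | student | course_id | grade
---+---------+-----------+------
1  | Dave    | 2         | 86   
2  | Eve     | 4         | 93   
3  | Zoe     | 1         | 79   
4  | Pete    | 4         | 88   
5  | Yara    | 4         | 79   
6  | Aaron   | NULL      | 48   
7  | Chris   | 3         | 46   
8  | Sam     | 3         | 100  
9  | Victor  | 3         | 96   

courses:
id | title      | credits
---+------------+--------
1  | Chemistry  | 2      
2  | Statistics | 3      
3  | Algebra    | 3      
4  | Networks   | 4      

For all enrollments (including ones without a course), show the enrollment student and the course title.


LEFT JOIN keeps every row from enrollments (the left table); where course_id has no match in courses, the course columns become NULL. Walk through each enrollment:
  - enrollment 1 (Dave): course_id=2 -> matches Statistics
  - enrollment 2 (Eve): course_id=4 -> matches Networks
  - enrollment 3 (Zoe): course_id=1 -> matches Chemistry
  - enrollment 4 (Pete): course_id=4 -> matches Networks
  - enrollment 5 (Yara): course_id=4 -> matches Networks
  - enrollment 6 (Aaron): course_id=NULL, no match -> kept with NULL
  - enrollment 7 (Chris): course_id=3 -> matches Algebra
  - enrollment 8 (Sam): course_id=3 -> matches Algebra
  - enrollment 9 (Victor): course_id=3 -> matches Algebra
All 9 rows appear; 1 has NULL course.

SQL:
SELECT a.student, b.title AS course
FROM enrollments a
LEFT JOIN courses b ON a.course_id = b.id

Result:
student | course    
--------+-----------
Dave    | Statistics
Eve     | Networks  
Zoe     | Chemistry 
Pete    | Networks  
Yara    | Networks  
Aaron   | NULL      
Chris   | Algebra   
Sam     | Algebra   
Victor  | Algebra   


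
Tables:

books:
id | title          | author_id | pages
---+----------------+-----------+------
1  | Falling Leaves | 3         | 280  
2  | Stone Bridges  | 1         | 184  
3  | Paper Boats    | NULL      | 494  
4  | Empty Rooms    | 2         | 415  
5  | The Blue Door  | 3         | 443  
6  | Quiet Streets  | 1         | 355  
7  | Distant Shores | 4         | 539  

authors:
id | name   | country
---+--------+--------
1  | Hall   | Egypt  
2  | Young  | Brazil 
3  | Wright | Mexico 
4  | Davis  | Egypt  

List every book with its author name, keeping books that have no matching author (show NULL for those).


LEFT JOIN keeps every row from books (the left table); where author_id has no match in authors, the author columns become NULL. Walk through each book:
  - book 1 (Falling Leaves): author_id=3 -> matches Wright
  - book 2 (Stone Bridges): author_id=1 -> matches Hall
  - book 3 (Paper Boats): author_id=NULL, no match -> kept with NULL
  - book 4 (Empty Rooms): author_id=2 -> matches Young
  - book 5 (The Blue Door): author_id=3 -> matches Wright
  - book 6 (Quiet Streets): author_id=1 -> matches Hall
  - book 7 (Distant Shores): author_id=4 -> matches Davis
All 7 rows appear; 1 has NULL author.

SQL:
SELECT a.title, b.name AS author
FROM books a
LEFT JOIN authors b ON a.author_id = b.id

Result:
title          | author
---------------+-------
Falling Leaves | Wright
Stone Bridges  | Hall  
Paper Boats    | NULL  
Empty Rooms    | Young 
The Blue Door  | Wright
Quiet Streets  | Hall  
Distant Shores | Davis 


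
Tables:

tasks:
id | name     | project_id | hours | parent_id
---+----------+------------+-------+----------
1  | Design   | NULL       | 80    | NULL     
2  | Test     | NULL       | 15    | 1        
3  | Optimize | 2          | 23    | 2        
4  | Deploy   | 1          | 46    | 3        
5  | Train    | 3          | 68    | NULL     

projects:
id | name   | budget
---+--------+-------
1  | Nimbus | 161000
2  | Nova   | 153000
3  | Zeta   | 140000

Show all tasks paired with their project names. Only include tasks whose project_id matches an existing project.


INNER JOIN keeps only tasks rows whose project_id matches an id in projects. Walk through each task:
  - task 1 (Design): project_id=NULL, no match -> dropped
  - task 2 (Test): project_id=NULL, no match -> dropped
  - task 3 (Optimize): project_id=2 -> matches Nova
  - task 4 (Deploy): project_id=1 -> matches Nimbus
  - task 5 (Train): project_id=3 -> matches Zeta
So 2 of 5 rows are dropped.

SQL:
SELECT a.name, b.name AS project
FROM tasks a
INNER JOIN projects b ON a.project_id = b.id

Result:
name     | project
---------+--------
Optimize | Nova   
Deploy   | Nimbus 
Train    | Zeta   


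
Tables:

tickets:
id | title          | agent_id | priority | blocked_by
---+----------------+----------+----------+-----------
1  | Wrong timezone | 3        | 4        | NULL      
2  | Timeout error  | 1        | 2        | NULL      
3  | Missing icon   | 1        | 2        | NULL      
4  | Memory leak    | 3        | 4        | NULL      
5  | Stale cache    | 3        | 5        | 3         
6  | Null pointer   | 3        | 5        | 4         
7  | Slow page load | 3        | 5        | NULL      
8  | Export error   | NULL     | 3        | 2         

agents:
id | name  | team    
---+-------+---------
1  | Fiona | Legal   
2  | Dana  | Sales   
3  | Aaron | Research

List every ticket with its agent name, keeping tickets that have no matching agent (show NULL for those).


LEFT JOIN keeps every row from tickets (the left table); where agent_id has no match in agents, the agent columns become NULL. Walk through each ticket:
  - ticket 1 (Wrong timezone): agent_id=3 -> matches Aaron
  - ticket 2 (Timeout error): agent_id=1 -> matches Fiona
  - ticket 3 (Missing icon): agent_id=1 -> matches Fiona
  - ticket 4 (Memory leak): agent_id=3 -> matches Aaron
  - ticket 5 (Stale cache): agent_id=3 -> matches Aaron
  - ticket 6 (Null pointer): agent_id=3 -> matches Aaron
  - ticket 7 (Slow page load): agent_id=3 -> matches Aaron
  - ticket 8 (Export error): agent_id=NULL, no match -> kept with NULL
All 8 rows appear; 1 has NULL agent.

SQL:
SELECT a.title, b.name AS agent
FROM tickets a
LEFT JOIN agents b ON a.agent_id = b.id

Result:
title          | agent
---------------+------
Wrong timezone | Aaron
Timeout error  | Fiona
Missing icon   | Fiona
Memory leak    | Aaron
Stale cache    | Aaron
Null pointer   | Aaron
Slow page load | Aaron
Export error   | NULL 


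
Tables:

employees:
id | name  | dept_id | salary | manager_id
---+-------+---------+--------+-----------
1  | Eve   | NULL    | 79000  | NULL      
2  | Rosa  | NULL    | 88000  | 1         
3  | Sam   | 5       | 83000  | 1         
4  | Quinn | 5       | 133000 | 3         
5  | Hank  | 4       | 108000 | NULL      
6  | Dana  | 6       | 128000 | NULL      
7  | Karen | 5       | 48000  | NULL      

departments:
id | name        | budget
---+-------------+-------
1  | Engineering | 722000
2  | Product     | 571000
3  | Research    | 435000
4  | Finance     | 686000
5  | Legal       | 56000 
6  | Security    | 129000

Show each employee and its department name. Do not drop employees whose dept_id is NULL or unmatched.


LEFT JOIN keeps every row from employees (the left table); where dept_id has no match in departments, the department columns become NULL. Walk through each employee:
  - employee 1 (Eve): dept_id=NULL, no match -> kept with NULL
  - employee 2 (Rosa): dept_id=NULL, no match -> kept with NULL
  - employee 3 (Sam): dept_id=5 -> matches Legal
  - employee 4 (Quinn): dept_id=5 -> matches Legal
  - employee 5 (Hank): dept_id=4 -> matches Finance
  - employee 6 (Dana): dept_id=6 -> matches Security
  - employee 7 (Karen): dept_id=5 -> matches Legal
All 7 rows appear; 2 have NULL department.

SQL:
SELECT a.name, b.name AS department
FROM employees a
LEFT JOIN departments b ON a.dept_id = b.id

Result:
name  | department
------+-----------
Eve   | NULL      
Rosa  | NULL      
Sam   | Legal     
Quinn | Legal     
Hank  | Finance   
Dana  | Security  
Karen | Legal     


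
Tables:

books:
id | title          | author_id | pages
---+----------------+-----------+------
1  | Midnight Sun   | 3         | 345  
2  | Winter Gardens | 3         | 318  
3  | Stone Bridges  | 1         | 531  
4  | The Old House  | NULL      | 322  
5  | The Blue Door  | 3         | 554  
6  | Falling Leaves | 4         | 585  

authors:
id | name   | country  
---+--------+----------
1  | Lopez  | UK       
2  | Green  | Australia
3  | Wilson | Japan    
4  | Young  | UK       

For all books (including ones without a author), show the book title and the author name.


LEFT JOIN keeps every row from books (the left table); where author_id has no match in authors, the author columns become NULL. Walk through each book:
  - book 1 (Midnight Sun): author_id=3 -> matches Wilson
  - book 2 (Winter Gardens): author_id=3 -> matches Wilson
  - book 3 (Stone Bridges): author_id=1 -> matches Lopez
  - book 4 (The Old House): author_id=NULL, no match -> kept with NULL
  - book 5 (The Blue Door): author_id=3 -> matches Wilson
  - book 6 (Falling Leaves): author_id=4 -> matches Young
All 6 rows appear; 1 has NULL author.

SQL:
SELECT a.title, b.name AS author
FROM books a
LEFT JOIN authors b ON a.author_id = b.id

Result:
title          | author
---------------+-------
Midnight Sun   | Wilson
Winter Gardens | Wilson
Stone Bridges  | Lopez 
The Old House  | NULL  
The Blue Door  | Wilson
Falling Leaves | Young 


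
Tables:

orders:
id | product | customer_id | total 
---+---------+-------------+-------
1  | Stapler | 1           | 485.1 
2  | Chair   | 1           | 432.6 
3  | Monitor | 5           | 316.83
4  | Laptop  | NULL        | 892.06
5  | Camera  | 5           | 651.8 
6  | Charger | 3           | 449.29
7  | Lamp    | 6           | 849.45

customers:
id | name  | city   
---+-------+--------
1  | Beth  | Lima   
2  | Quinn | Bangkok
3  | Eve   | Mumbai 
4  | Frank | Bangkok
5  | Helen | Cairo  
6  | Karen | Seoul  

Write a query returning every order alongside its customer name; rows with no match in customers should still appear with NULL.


LEFT JOIN keeps every row from orders (the left table); where customer_id has no match in customers, the customer columns become NULL. Walk through each order:
  - order 1 (Stapler): customer_id=1 -> matches Beth
  - order 2 (Chair): customer_id=1 -> matches Beth
  - order 3 (Monitor): customer_id=5 -> matches Helen
  - order 4 (Laptop): customer_id=NULL, no match -> kept with NULL
  - order 5 (Camera): customer_id=5 -> matches Helen
  - order 6 (Charger): customer_id=3 -> matches Eve
  - order 7 (Lamp): customer_id=6 -> matches Karen
All 7 rows appear; 1 has NULL customer.

SQL:
SELECT a.product, b.name AS customer
FROM orders a
LEFT JOIN customers b ON a.customer_id = b.id

Result:
product | customer
--------+---------
Stapler | Beth    
Chair   | Beth    
Monitor | Helen   
Laptop  | NULL    
Camera  | Helen   
Charger | Eve     
Lamp    | Karen   


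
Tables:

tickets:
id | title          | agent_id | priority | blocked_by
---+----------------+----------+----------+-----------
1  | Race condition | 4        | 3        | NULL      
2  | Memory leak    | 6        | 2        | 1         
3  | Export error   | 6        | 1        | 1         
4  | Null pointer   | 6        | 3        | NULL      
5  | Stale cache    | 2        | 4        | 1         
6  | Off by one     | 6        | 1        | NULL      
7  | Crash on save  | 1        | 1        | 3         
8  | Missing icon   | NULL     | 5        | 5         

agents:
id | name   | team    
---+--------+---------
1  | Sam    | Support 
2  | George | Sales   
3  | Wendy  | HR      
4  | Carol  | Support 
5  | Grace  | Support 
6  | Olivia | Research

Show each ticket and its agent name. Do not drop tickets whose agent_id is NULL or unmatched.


LEFT JOIN keeps every row from tickets (the left table); where agent_id has no match in agents, the agent columns become NULL. Walk through each ticket:
  - ticket 1 (Race condition): agent_id=4 -> matches Carol
  - ticket 2 (Memory leak): agent_id=6 -> matches Olivia
  - ticket 3 (Export error): agent_id=6 -> matches Olivia
  - ticket 4 (Null pointer): agent_id=6 -> matches Olivia
  - ticket 5 (Stale cache): agent_id=2 -> matches George
  - ticket 6 (Off by one): agent_id=6 -> matches Olivia
  - ticket 7 (Crash on save): agent_id=1 -> matches Sam
  - ticket 8 (Missing icon): agent_id=NULL, no match -> kept with NULL
All 8 rows appear; 1 has NULL agent.

SQL:
SELECT a.title, b.name AS agent
FROM tickets a
LEFT JOIN agents b ON a.agent_id = b.id

Result:
title          | agent 
---------------+-------
Race condition | Carol 
Memory leak    | Olivia
Export error   | Olivia
Null pointer   | Olivia
Stale cache    | George
Off by one     | Olivia
Crash on save  | Sam   
Missing icon   | NULL  


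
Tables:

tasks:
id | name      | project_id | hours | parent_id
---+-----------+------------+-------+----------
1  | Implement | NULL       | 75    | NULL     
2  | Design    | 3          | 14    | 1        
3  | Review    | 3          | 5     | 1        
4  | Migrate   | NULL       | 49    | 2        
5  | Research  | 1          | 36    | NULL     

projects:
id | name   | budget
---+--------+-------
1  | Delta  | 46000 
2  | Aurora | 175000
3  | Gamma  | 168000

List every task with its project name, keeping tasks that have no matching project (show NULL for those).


LEFT JOIN keeps every row from tasks (the left table); where project_id has no match in projects, the project columns become NULL. Walk through each task:
  - task 1 (Implement): project_id=NULL, no match -> kept with NULL
  - task 2 (Design): project_id=3 -> matches Gamma
  - task 3 (Review): project_id=3 -> matches Gamma
  - task 4 (Migrate): project_id=NULL, no match -> kept with NULL
  - task 5 (Research): project_id=1 -> matches Delta
All 5 rows appear; 2 have NULL project.

SQL:
SELECT a.name, b.name AS project
FROM tasks a
LEFT JOIN projects b ON a.project_id = b.id

Result:
name      | project
----------+--------
Implement | NULL   
Design    | Gamma  
Review    | Gamma  
Migrate   | NULL   
Research  | Delta  


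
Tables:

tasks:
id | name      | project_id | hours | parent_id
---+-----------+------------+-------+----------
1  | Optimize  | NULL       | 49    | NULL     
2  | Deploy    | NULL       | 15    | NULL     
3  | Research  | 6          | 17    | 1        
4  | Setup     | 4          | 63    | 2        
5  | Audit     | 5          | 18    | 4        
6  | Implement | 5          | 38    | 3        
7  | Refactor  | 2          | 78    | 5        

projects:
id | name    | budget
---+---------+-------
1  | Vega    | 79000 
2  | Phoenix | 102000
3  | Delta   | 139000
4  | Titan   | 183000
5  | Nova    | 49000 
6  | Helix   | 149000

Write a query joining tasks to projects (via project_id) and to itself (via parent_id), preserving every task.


Two LEFT JOINs from the same base table tasks: one to projects via project_id, one to tasks itself via parent_id. Both are LEFT so every task is preserved.
Match against projects:
  - task 1 (Optimize): project_id=NULL, no match -> kept with NULL
  - task 2 (Deploy): project_id=NULL, no match -> kept with NULL
  - task 3 (Research): project_id=6 -> matches Helix
  - task 4 (Setup): project_id=4 -> matches Titan
  - task 5 (Audit): project_id=5 -> matches Nova
  - task 6 (Implement): project_id=5 -> matches Nova
  - task 7 (Refactor): project_id=2 -> matches Phoenix
Match against tasks (self):
  - task 1 (Optimize): parent_id=NULL -> NULL
  - task 2 (Deploy): parent_id=NULL -> NULL
  - task 3 (Research): parent_id=1 -> Optimize
  - task 4 (Setup): parent_id=2 -> Deploy
  - task 5 (Audit): parent_id=4 -> Setup
  - task 6 (Implement): parent_id=3 -> Research
  - task 7 (Refactor): parent_id=5 -> Audit

SQL:
SELECT a.name, b.name AS project, c.name AS parent
FROM tasks a
LEFT JOIN projects b ON a.project_id = b.id
LEFT JOIN tasks c ON a.parent_id = c.id

Result:
name      | project | parent  
----------+---------+---------
Optimize  | NULL    | NULL    
Deploy    | NULL    | NULL    
Research  | Helix   | Optimize
Setup     | Titan   | Deploy  
Audit     | Nova    | Setup   
Implement | Nova    | Research
Refactor  | Phoenix | Audit   


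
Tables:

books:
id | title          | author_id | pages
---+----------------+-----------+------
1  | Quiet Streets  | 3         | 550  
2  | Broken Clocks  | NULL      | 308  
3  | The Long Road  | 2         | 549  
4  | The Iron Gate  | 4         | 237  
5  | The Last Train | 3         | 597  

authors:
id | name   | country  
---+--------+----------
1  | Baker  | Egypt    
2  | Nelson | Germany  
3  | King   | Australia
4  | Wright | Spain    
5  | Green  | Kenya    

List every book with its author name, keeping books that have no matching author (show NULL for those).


LEFT JOIN keeps every row from books (the left table); where author_id has no match in authors, the author columns become NULL. Walk through each book:
  - book 1 (Quiet Streets): author_id=3 -> matches King
  - book 2 (Broken Clocks): author_id=NULL, no match -> kept with NULL
  - book 3 (The Long Road): author_id=2 -> matches Nelson
  - book 4 (The Iron Gate): author_id=4 -> matches Wright
  - book 5 (The Last Train): author_id=3 -> matches King
All 5 rows appear; 1 has NULL author.

SQL:
SELECT a.title, b.name AS author
FROM books a
LEFT JOIN authors b ON a.author_id = b.id

Result:
title          | author
---------------+-------
Quiet Streets  | King  
Broken Clocks  | NULL  
The Long Road  | Nelson
The Iron Gate  | Wright
The Last Train | King  


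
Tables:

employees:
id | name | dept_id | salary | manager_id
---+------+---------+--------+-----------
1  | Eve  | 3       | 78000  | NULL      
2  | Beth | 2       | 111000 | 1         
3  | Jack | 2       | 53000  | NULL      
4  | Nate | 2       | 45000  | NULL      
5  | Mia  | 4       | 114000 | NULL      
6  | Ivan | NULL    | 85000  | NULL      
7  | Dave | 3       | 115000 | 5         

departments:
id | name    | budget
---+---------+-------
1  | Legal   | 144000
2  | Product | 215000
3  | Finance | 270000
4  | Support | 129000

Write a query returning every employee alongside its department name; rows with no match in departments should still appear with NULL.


LEFT JOIN keeps every row from employees (the left table); where dept_id has no match in departments, the department columns become NULL. Walk through each employee:
  - employee 1 (Eve): dept_id=3 -> matches Finance
  - employee 2 (Beth): dept_id=2 -> matches Product
  - employee 3 (Jack): dept_id=2 -> matches Product
  - employee 4 (Nate): dept_id=2 -> matches Product
  - employee 5 (Mia): dept_id=4 -> matches Support
  - employee 6 (Ivan): dept_id=NULL, no match -> kept with NULL
  - employee 7 (Dave): dept_id=3 -> matches Finance
All 7 rows appear; 1 has NULL department.

SQL:
SELECT a.name, b.name AS department
FROM employees a
LEFT JOIN departments b ON a.dept_id = b.id

Result:
name | department
-----+-----------
Eve  | Finance   
Beth | Product   
Jack | Product   
Nate | Product   
Mia  | Support   
Ivan | NULL      
Dave | Finance   


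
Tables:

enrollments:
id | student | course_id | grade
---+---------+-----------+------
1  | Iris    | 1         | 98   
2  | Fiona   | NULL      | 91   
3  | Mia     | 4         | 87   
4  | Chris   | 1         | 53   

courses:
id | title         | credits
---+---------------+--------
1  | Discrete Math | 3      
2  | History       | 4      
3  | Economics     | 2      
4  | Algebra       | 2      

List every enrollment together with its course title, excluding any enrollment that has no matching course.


INNER JOIN keeps only enrollments rows whose course_id matches an id in courses. Walk through each enrollment:
  - enrollment 1 (Iris): course_id=1 -> matches Discrete Math
  - enrollment 2 (Fiona): course_id=NULL, no match -> dropped
  - enrollment 3 (Mia): course_id=4 -> matches Algebra
  - enrollment 4 (Chris): course_id=1 -> matches Discrete Math
So 1 of 4 rows is dropped.

SQL:
SELECT a.student, b.title AS course
FROM enrollments a
INNER JOIN courses b ON a.course_id = b.id

Result:
student | course       
--------+--------------
Iris    | Discrete Math
Mia     | Algebra      
Chris   | Discrete Math


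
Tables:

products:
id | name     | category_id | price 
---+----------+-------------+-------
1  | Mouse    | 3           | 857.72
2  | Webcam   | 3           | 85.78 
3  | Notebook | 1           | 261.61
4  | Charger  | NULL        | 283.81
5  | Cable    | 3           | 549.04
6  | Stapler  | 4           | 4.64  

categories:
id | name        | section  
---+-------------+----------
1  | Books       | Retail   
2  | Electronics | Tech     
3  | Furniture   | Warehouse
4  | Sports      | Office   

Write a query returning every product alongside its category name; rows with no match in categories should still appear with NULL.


LEFT JOIN keeps every row from products (the left table); where category_id has no match in categories, the category columns become NULL. Walk through each product:
  - product 1 (Mouse): category_id=3 -> matches Furniture
  - product 2 (Webcam): category_id=3 -> matches Furniture
  - product 3 (Notebook): category_id=1 -> matches Books
  - product 4 (Charger): category_id=NULL, no match -> kept with NULL
  - product 5 (Cable): category_id=3 -> matches Furniture
  - product 6 (Stapler): category_id=4 -> matches Sports
All 6 rows appear; 1 has NULL category.

SQL:
SELECT a.name, b.name AS category
FROM products a
LEFT JOIN categories b ON a.category_id = b.id

Result:
name     | category 
---------+----------
Mouse    | Furniture
Webcam   | Furniture
Notebook | Books    
Charger  | NULL     
Cable    | Furniture
Stapler  | Sports   


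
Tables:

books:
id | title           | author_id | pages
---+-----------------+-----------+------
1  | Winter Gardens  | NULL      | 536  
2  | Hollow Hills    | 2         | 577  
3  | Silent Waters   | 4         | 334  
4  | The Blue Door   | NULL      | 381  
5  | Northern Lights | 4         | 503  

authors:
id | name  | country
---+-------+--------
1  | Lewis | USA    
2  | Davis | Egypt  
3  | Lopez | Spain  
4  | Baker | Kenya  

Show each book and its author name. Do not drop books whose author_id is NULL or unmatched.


LEFT JOIN keeps every row from books (the left table); where author_id has no match in authors, the author columns become NULL. Walk through each book:
  - book 1 (Winter Gardens): author_id=NULL, no match -> kept with NULL
  - book 2 (Hollow Hills): author_id=2 -> matches Davis
  - book 3 (Silent Waters): author_id=4 -> matches Baker
  - book 4 (The Blue Door): author_id=NULL, no match -> kept with NULL
  - book 5 (Northern Lights): author_id=4 -> matches Baker
All 5 rows appear; 2 have NULL author.

SQL:
SELECT a.title, b.name AS author
FROM books a
LEFT JOIN authors b ON a.author_id = b.id

Result:
title           | author
----------------+-------
Winter Gardens  | NULL  
Hollow Hills    | Davis 
Silent Waters   | Baker 
The Blue Door   | NULL  
Northern Lights | Baker 


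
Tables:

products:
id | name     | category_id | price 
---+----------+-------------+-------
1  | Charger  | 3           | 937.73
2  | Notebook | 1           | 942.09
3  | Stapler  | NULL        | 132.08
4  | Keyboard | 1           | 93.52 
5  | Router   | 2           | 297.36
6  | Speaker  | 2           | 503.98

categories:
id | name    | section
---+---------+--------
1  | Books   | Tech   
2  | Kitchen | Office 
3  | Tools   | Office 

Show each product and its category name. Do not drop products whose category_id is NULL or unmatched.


LEFT JOIN keeps every row from products (the left table); where category_id has no match in categories, the category columns become NULL. Walk through each product:
  - product 1 (Charger): category_id=3 -> matches Tools
  - product 2 (Notebook): category_id=1 -> matches Books
  - product 3 (Stapler): category_id=NULL, no match -> kept with NULL
  - product 4 (Keyboard): category_id=1 -> matches Books
  - product 5 (Router): category_id=2 -> matches Kitchen
  - product 6 (Speaker): category_id=2 -> matches Kitchen
All 6 rows appear; 1 has NULL category.

SQL:
SELECT a.name, b.name AS category
FROM products a
LEFT JOIN categories b ON a.category_id = b.id

Result:
name     | category
---------+---------
Charger  | Tools   
Notebook | Books   
Stapler  | NULL    
Keyboard | Books   
Router   | Kitchen 
Speaker  | Kitchen 


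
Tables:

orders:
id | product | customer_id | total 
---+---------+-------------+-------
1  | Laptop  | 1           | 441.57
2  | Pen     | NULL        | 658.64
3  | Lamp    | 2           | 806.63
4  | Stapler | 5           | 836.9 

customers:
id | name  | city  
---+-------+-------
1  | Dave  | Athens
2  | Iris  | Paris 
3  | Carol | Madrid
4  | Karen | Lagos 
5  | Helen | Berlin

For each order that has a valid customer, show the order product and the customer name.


INNER JOIN keeps only orders rows whose customer_id matches an id in customers. Walk through each order:
  - order 1 (Laptop): customer_id=1 -> matches Dave
  - order 2 (Pen): customer_id=NULL, no match -> dropped
  - order 3 (Lamp): customer_id=2 -> matches Iris
  - order 4 (Stapler): customer_id=5 -> matches Helen
So 1 of 4 rows is dropped.

SQL:
SELECT a.product, b.name AS customer
FROM orders a
INNER JOIN customers b ON a.customer_id = b.id

Result:
product | customer
--------+---------
Laptop  | Dave    
Lamp    | Iris    
Stapler | Helen   


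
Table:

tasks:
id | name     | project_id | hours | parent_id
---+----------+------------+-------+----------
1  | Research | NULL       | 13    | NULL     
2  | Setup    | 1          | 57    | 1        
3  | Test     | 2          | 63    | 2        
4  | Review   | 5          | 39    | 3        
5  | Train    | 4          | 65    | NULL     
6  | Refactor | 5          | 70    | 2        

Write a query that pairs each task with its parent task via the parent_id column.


This is a self-join: tasks is joined to a second copy of itself, matching each row's parent_id to another row's id. Use LEFT JOIN so rows with parent_id=NULL are kept.
  - task 1 (Research): parent_id=NULL -> NULL
  - task 2 (Setup): parent_id=1 -> Research
  - task 3 (Test): parent_id=2 -> Setup
  - task 4 (Review): parent_id=3 -> Test
  - task 5 (Train): parent_id=NULL -> NULL
  - task 6 (Refactor): parent_id=2 -> Setup

SQL:
SELECT a.name AS item, b.name AS parent
FROM tasks a
LEFT JOIN tasks b ON a.parent_id = b.id

Result:
item     | parent  
---------+---------
Research | NULL    
Setup    | Research
Test     | Setup   
Review   | Test    
Train    | NULL    
Refactor | Setup   


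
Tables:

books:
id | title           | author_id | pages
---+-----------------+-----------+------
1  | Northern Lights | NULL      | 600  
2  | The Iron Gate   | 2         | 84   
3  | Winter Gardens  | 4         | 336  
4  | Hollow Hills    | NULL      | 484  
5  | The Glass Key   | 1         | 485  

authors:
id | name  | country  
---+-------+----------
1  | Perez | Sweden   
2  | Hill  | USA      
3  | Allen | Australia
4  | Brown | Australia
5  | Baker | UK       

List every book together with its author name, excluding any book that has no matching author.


INNER JOIN keeps only books rows whose author_id matches an id in authors. Walk through each book:
  - book 1 (Northern Lights): author_id=NULL, no match -> dropped
  - book 2 (The Iron Gate): author_id=2 -> matches Hill
  - book 3 (Winter Gardens): author_id=4 -> matches Brown
  - book 4 (Hollow Hills): author_id=NULL, no match -> dropped
  - book 5 (The Glass Key): author_id=1 -> matches Perez
So 2 of 5 rows are dropped.

SQL:
SELECT a.title, b.name AS author
FROM books a
INNER JOIN authors b ON a.author_id = b.id

Result:
title          | author
---------------+-------
The Iron Gate  | Hill  
Winter Gardens | Brown 
The Glass Key  | Perez 


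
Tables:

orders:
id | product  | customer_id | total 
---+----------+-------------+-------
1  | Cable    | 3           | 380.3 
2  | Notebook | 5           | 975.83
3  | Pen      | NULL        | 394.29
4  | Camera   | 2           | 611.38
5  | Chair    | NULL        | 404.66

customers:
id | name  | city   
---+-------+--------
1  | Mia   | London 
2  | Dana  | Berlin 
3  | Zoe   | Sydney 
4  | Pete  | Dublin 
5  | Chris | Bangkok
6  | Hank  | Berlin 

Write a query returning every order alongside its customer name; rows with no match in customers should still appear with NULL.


LEFT JOIN keeps every row from orders (the left table); where customer_id has no match in customers, the customer columns become NULL. Walk through each order:
  - order 1 (Cable): customer_id=3 -> matches Zoe
  - order 2 (Notebook): customer_id=5 -> matches Chris
  - order 3 (Pen): customer_id=NULL, no match -> kept with NULL
  - order 4 (Camera): customer_id=2 -> matches Dana
  - order 5 (Chair): customer_id=NULL, no match -> kept with NULL
All 5 rows appear; 2 have NULL customer.

SQL:
SELECT a.product, b.name AS customer
FROM orders a
LEFT JOIN customers b ON a.customer_id = b.id

Result:
product  | customer
---------+---------
Cable    | Zoe     
Notebook | Chris   
Pen      | NULL    
Camera   | Dana    
Chair    | NULL    


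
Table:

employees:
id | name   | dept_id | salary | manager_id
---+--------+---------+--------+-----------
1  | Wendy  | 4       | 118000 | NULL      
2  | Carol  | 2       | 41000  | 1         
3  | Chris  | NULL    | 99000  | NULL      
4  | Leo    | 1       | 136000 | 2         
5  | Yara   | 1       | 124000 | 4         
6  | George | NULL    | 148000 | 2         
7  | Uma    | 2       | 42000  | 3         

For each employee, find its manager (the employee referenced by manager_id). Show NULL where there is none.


This is a self-join: employees is joined to a second copy of itself, matching each row's manager_id to another row's id. Use LEFT JOIN so rows with manager_id=NULL are kept.
  - employee 1 (Wendy): manager_id=NULL -> NULL
  - employee 2 (Carol): manager_id=1 -> Wendy
  - employee 3 (Chris): manager_id=NULL -> NULL
  - employee 4 (Leo): manager_id=2 -> Carol
  - employee 5 (Yara): manager_id=4 -> Leo
  - employee 6 (George): manager_id=2 -> Carol
  - employee 7 (Uma): manager_id=3 -> Chris

SQL:
SELECT a.name AS item, b.name AS manager
FROM employees a
LEFT JOIN employees b ON a.manager_id = b.id

Result:
item   | manager
-------+--------
Wendy  | NULL   
Carol  | Wendy  
Chris  | NULL   
Leo    | Carol  
Yara   | Leo    
George | Carol  
Uma    | Chris  


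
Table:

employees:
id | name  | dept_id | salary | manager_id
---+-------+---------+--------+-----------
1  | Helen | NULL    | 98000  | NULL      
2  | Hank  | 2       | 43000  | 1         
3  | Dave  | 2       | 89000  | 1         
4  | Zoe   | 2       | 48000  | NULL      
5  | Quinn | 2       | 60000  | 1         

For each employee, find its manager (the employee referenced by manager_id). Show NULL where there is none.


This is a self-join: employees is joined to a second copy of itself, matching each row's manager_id to another row's id. Use LEFT JOIN so rows with manager_id=NULL are kept.
  - employee 1 (Helen): manager_id=NULL -> NULL
  - employee 2 (Hank): manager_id=1 -> Helen
  - employee 3 (Dave): manager_id=1 -> Helen
  - employee 4 (Zoe): manager_id=NULL -> NULL
  - employee 5 (Quinn): manager_id=1 -> Helen

SQL:
SELECT a.name AS item, b.name AS manager
FROM employees a
LEFT JOIN employees b ON a.manager_id = b.id

Result:
item  | manager
------+--------
Helen | NULL   
Hank  | Helen  
Dave  | Helen  
Zoe   | NULL   
Quinn | Helen  


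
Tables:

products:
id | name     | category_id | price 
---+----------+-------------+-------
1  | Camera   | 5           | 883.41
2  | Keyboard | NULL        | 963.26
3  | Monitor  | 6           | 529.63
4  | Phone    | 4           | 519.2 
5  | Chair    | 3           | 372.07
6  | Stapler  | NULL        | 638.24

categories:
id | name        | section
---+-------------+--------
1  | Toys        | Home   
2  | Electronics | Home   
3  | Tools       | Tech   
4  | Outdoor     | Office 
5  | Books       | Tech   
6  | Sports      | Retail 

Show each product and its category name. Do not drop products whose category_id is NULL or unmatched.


LEFT JOIN keeps every row from products (the left table); where category_id has no match in categories, the category columns become NULL. Walk through each product:
  - product 1 (Camera): category_id=5 -> matches Books
  - product 2 (Keyboard): category_id=NULL, no match -> kept with NULL
  - product 3 (Monitor): category_id=6 -> matches Sports
  - product 4 (Phone): category_id=4 -> matches Outdoor
  - product 5 (Chair): category_id=3 -> matches Tools
  - product 6 (Stapler): category_id=NULL, no match -> kept with NULL
All 6 rows appear; 2 have NULL category.

SQL:
SELECT a.name, b.name AS category
FROM products a
LEFT JOIN categories b ON a.category_id = b.id

Result:
name     | category
---------+---------
Camera   | Books   
Keyboard | NULL    
Monitor  | Sports  
Phone    | Outdoor 
Chair    | Tools   
Stapler  | NULL    


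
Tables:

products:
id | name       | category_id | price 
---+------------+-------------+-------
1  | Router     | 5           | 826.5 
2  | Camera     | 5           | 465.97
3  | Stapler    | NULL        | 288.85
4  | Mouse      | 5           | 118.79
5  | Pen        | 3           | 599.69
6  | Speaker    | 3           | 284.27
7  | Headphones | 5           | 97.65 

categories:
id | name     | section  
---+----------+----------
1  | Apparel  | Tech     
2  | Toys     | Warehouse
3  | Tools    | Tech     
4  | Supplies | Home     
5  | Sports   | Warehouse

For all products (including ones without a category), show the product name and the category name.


LEFT JOIN keeps every row from products (the left table); where category_id has no match in categories, the category columns become NULL. Walk through each product:
  - product 1 (Router): category_id=5 -> matches Sports
  - product 2 (Camera): category_id=5 -> matches Sports
  - product 3 (Stapler): category_id=NULL, no match -> kept with NULL
  - product 4 (Mouse): category_id=5 -> matches Sports
  - product 5 (Pen): category_id=3 -> matches Tools
  - product 6 (Speaker): category_id=3 -> matches Tools
  - product 7 (Headphones): category_id=5 -> matches Sports
All 7 rows appear; 1 has NULL category.

SQL:
SELECT a.name, b.name AS category
FROM products a
LEFT JOIN categories b ON a.category_id = b.id

Result:
name       | category
-----------+---------
Router     | Sports  
Camera     | Sports  
Stapler    | NULL    
Mouse      | Sports  
Pen        | Tools   
Speaker    | Tools   
Headphones | Sports  
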